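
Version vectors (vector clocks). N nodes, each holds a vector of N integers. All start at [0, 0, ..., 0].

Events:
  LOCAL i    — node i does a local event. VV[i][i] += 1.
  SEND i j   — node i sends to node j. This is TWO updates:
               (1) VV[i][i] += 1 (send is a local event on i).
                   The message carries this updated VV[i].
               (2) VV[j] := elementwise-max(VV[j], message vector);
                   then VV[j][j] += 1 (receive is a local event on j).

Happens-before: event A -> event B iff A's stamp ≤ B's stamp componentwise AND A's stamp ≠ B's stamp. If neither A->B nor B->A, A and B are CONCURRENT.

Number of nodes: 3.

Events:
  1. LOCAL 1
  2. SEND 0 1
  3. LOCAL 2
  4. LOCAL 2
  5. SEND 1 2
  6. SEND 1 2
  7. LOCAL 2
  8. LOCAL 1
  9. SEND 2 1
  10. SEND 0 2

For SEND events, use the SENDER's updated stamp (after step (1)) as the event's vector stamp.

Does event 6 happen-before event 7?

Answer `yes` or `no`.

Initial: VV[0]=[0, 0, 0]
Initial: VV[1]=[0, 0, 0]
Initial: VV[2]=[0, 0, 0]
Event 1: LOCAL 1: VV[1][1]++ -> VV[1]=[0, 1, 0]
Event 2: SEND 0->1: VV[0][0]++ -> VV[0]=[1, 0, 0], msg_vec=[1, 0, 0]; VV[1]=max(VV[1],msg_vec) then VV[1][1]++ -> VV[1]=[1, 2, 0]
Event 3: LOCAL 2: VV[2][2]++ -> VV[2]=[0, 0, 1]
Event 4: LOCAL 2: VV[2][2]++ -> VV[2]=[0, 0, 2]
Event 5: SEND 1->2: VV[1][1]++ -> VV[1]=[1, 3, 0], msg_vec=[1, 3, 0]; VV[2]=max(VV[2],msg_vec) then VV[2][2]++ -> VV[2]=[1, 3, 3]
Event 6: SEND 1->2: VV[1][1]++ -> VV[1]=[1, 4, 0], msg_vec=[1, 4, 0]; VV[2]=max(VV[2],msg_vec) then VV[2][2]++ -> VV[2]=[1, 4, 4]
Event 7: LOCAL 2: VV[2][2]++ -> VV[2]=[1, 4, 5]
Event 8: LOCAL 1: VV[1][1]++ -> VV[1]=[1, 5, 0]
Event 9: SEND 2->1: VV[2][2]++ -> VV[2]=[1, 4, 6], msg_vec=[1, 4, 6]; VV[1]=max(VV[1],msg_vec) then VV[1][1]++ -> VV[1]=[1, 6, 6]
Event 10: SEND 0->2: VV[0][0]++ -> VV[0]=[2, 0, 0], msg_vec=[2, 0, 0]; VV[2]=max(VV[2],msg_vec) then VV[2][2]++ -> VV[2]=[2, 4, 7]
Event 6 stamp: [1, 4, 0]
Event 7 stamp: [1, 4, 5]
[1, 4, 0] <= [1, 4, 5]? True. Equal? False. Happens-before: True

Answer: yes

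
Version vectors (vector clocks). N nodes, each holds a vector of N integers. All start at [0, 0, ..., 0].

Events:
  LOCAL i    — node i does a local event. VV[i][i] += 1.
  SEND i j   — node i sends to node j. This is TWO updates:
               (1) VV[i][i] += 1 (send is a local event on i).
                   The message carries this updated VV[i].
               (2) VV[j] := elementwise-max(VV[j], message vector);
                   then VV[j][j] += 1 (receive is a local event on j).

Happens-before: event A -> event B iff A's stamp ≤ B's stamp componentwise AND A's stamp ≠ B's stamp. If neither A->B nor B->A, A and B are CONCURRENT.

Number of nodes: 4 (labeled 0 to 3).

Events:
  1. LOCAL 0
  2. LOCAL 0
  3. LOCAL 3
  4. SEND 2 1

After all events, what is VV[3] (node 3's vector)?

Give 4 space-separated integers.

Answer: 0 0 0 1

Derivation:
Initial: VV[0]=[0, 0, 0, 0]
Initial: VV[1]=[0, 0, 0, 0]
Initial: VV[2]=[0, 0, 0, 0]
Initial: VV[3]=[0, 0, 0, 0]
Event 1: LOCAL 0: VV[0][0]++ -> VV[0]=[1, 0, 0, 0]
Event 2: LOCAL 0: VV[0][0]++ -> VV[0]=[2, 0, 0, 0]
Event 3: LOCAL 3: VV[3][3]++ -> VV[3]=[0, 0, 0, 1]
Event 4: SEND 2->1: VV[2][2]++ -> VV[2]=[0, 0, 1, 0], msg_vec=[0, 0, 1, 0]; VV[1]=max(VV[1],msg_vec) then VV[1][1]++ -> VV[1]=[0, 1, 1, 0]
Final vectors: VV[0]=[2, 0, 0, 0]; VV[1]=[0, 1, 1, 0]; VV[2]=[0, 0, 1, 0]; VV[3]=[0, 0, 0, 1]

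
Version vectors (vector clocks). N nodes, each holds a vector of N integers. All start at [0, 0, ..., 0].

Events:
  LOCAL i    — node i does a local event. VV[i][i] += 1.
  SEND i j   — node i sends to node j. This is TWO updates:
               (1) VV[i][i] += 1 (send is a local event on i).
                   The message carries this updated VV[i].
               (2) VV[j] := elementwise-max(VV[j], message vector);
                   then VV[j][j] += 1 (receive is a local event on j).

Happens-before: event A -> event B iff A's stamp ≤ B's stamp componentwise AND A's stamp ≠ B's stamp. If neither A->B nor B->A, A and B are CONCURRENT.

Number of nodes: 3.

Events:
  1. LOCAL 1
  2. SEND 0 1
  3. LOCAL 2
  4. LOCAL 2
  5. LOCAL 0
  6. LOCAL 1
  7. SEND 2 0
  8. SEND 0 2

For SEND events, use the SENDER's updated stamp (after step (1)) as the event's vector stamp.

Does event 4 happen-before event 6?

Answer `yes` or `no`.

Initial: VV[0]=[0, 0, 0]
Initial: VV[1]=[0, 0, 0]
Initial: VV[2]=[0, 0, 0]
Event 1: LOCAL 1: VV[1][1]++ -> VV[1]=[0, 1, 0]
Event 2: SEND 0->1: VV[0][0]++ -> VV[0]=[1, 0, 0], msg_vec=[1, 0, 0]; VV[1]=max(VV[1],msg_vec) then VV[1][1]++ -> VV[1]=[1, 2, 0]
Event 3: LOCAL 2: VV[2][2]++ -> VV[2]=[0, 0, 1]
Event 4: LOCAL 2: VV[2][2]++ -> VV[2]=[0, 0, 2]
Event 5: LOCAL 0: VV[0][0]++ -> VV[0]=[2, 0, 0]
Event 6: LOCAL 1: VV[1][1]++ -> VV[1]=[1, 3, 0]
Event 7: SEND 2->0: VV[2][2]++ -> VV[2]=[0, 0, 3], msg_vec=[0, 0, 3]; VV[0]=max(VV[0],msg_vec) then VV[0][0]++ -> VV[0]=[3, 0, 3]
Event 8: SEND 0->2: VV[0][0]++ -> VV[0]=[4, 0, 3], msg_vec=[4, 0, 3]; VV[2]=max(VV[2],msg_vec) then VV[2][2]++ -> VV[2]=[4, 0, 4]
Event 4 stamp: [0, 0, 2]
Event 6 stamp: [1, 3, 0]
[0, 0, 2] <= [1, 3, 0]? False. Equal? False. Happens-before: False

Answer: no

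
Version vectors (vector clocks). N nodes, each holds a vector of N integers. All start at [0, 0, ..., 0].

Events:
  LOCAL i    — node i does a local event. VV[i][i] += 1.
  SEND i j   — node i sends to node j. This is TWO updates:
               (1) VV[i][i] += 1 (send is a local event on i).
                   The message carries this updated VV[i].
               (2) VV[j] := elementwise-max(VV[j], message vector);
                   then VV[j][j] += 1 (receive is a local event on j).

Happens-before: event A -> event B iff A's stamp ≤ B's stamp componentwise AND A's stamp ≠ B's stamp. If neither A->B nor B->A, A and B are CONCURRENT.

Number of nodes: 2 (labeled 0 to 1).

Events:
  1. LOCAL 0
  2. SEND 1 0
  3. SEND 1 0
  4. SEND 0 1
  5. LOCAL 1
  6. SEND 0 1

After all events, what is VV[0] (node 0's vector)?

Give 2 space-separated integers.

Initial: VV[0]=[0, 0]
Initial: VV[1]=[0, 0]
Event 1: LOCAL 0: VV[0][0]++ -> VV[0]=[1, 0]
Event 2: SEND 1->0: VV[1][1]++ -> VV[1]=[0, 1], msg_vec=[0, 1]; VV[0]=max(VV[0],msg_vec) then VV[0][0]++ -> VV[0]=[2, 1]
Event 3: SEND 1->0: VV[1][1]++ -> VV[1]=[0, 2], msg_vec=[0, 2]; VV[0]=max(VV[0],msg_vec) then VV[0][0]++ -> VV[0]=[3, 2]
Event 4: SEND 0->1: VV[0][0]++ -> VV[0]=[4, 2], msg_vec=[4, 2]; VV[1]=max(VV[1],msg_vec) then VV[1][1]++ -> VV[1]=[4, 3]
Event 5: LOCAL 1: VV[1][1]++ -> VV[1]=[4, 4]
Event 6: SEND 0->1: VV[0][0]++ -> VV[0]=[5, 2], msg_vec=[5, 2]; VV[1]=max(VV[1],msg_vec) then VV[1][1]++ -> VV[1]=[5, 5]
Final vectors: VV[0]=[5, 2]; VV[1]=[5, 5]

Answer: 5 2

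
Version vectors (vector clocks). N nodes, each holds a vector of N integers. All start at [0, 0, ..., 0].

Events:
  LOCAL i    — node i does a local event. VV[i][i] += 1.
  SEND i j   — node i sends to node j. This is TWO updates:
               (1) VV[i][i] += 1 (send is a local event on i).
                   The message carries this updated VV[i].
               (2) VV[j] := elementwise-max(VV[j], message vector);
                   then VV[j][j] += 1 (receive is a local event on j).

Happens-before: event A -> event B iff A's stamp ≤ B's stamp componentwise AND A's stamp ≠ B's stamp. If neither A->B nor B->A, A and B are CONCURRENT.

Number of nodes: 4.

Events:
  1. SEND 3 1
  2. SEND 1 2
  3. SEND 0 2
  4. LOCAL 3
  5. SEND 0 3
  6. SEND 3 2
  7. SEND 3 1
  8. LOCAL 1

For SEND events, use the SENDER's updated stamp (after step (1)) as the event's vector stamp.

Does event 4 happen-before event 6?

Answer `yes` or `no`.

Answer: yes

Derivation:
Initial: VV[0]=[0, 0, 0, 0]
Initial: VV[1]=[0, 0, 0, 0]
Initial: VV[2]=[0, 0, 0, 0]
Initial: VV[3]=[0, 0, 0, 0]
Event 1: SEND 3->1: VV[3][3]++ -> VV[3]=[0, 0, 0, 1], msg_vec=[0, 0, 0, 1]; VV[1]=max(VV[1],msg_vec) then VV[1][1]++ -> VV[1]=[0, 1, 0, 1]
Event 2: SEND 1->2: VV[1][1]++ -> VV[1]=[0, 2, 0, 1], msg_vec=[0, 2, 0, 1]; VV[2]=max(VV[2],msg_vec) then VV[2][2]++ -> VV[2]=[0, 2, 1, 1]
Event 3: SEND 0->2: VV[0][0]++ -> VV[0]=[1, 0, 0, 0], msg_vec=[1, 0, 0, 0]; VV[2]=max(VV[2],msg_vec) then VV[2][2]++ -> VV[2]=[1, 2, 2, 1]
Event 4: LOCAL 3: VV[3][3]++ -> VV[3]=[0, 0, 0, 2]
Event 5: SEND 0->3: VV[0][0]++ -> VV[0]=[2, 0, 0, 0], msg_vec=[2, 0, 0, 0]; VV[3]=max(VV[3],msg_vec) then VV[3][3]++ -> VV[3]=[2, 0, 0, 3]
Event 6: SEND 3->2: VV[3][3]++ -> VV[3]=[2, 0, 0, 4], msg_vec=[2, 0, 0, 4]; VV[2]=max(VV[2],msg_vec) then VV[2][2]++ -> VV[2]=[2, 2, 3, 4]
Event 7: SEND 3->1: VV[3][3]++ -> VV[3]=[2, 0, 0, 5], msg_vec=[2, 0, 0, 5]; VV[1]=max(VV[1],msg_vec) then VV[1][1]++ -> VV[1]=[2, 3, 0, 5]
Event 8: LOCAL 1: VV[1][1]++ -> VV[1]=[2, 4, 0, 5]
Event 4 stamp: [0, 0, 0, 2]
Event 6 stamp: [2, 0, 0, 4]
[0, 0, 0, 2] <= [2, 0, 0, 4]? True. Equal? False. Happens-before: True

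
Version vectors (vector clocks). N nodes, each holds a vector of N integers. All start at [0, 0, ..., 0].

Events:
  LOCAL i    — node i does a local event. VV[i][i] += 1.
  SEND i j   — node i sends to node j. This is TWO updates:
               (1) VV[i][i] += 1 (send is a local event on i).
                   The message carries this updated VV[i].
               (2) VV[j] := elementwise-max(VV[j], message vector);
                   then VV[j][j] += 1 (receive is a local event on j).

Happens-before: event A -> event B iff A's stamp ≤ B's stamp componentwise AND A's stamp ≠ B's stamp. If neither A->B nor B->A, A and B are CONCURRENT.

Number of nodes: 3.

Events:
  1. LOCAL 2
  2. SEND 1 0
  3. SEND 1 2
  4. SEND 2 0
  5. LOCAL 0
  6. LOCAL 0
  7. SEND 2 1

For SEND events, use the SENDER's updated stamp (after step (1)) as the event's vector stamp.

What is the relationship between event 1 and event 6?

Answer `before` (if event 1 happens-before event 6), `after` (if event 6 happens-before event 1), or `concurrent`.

Initial: VV[0]=[0, 0, 0]
Initial: VV[1]=[0, 0, 0]
Initial: VV[2]=[0, 0, 0]
Event 1: LOCAL 2: VV[2][2]++ -> VV[2]=[0, 0, 1]
Event 2: SEND 1->0: VV[1][1]++ -> VV[1]=[0, 1, 0], msg_vec=[0, 1, 0]; VV[0]=max(VV[0],msg_vec) then VV[0][0]++ -> VV[0]=[1, 1, 0]
Event 3: SEND 1->2: VV[1][1]++ -> VV[1]=[0, 2, 0], msg_vec=[0, 2, 0]; VV[2]=max(VV[2],msg_vec) then VV[2][2]++ -> VV[2]=[0, 2, 2]
Event 4: SEND 2->0: VV[2][2]++ -> VV[2]=[0, 2, 3], msg_vec=[0, 2, 3]; VV[0]=max(VV[0],msg_vec) then VV[0][0]++ -> VV[0]=[2, 2, 3]
Event 5: LOCAL 0: VV[0][0]++ -> VV[0]=[3, 2, 3]
Event 6: LOCAL 0: VV[0][0]++ -> VV[0]=[4, 2, 3]
Event 7: SEND 2->1: VV[2][2]++ -> VV[2]=[0, 2, 4], msg_vec=[0, 2, 4]; VV[1]=max(VV[1],msg_vec) then VV[1][1]++ -> VV[1]=[0, 3, 4]
Event 1 stamp: [0, 0, 1]
Event 6 stamp: [4, 2, 3]
[0, 0, 1] <= [4, 2, 3]? True
[4, 2, 3] <= [0, 0, 1]? False
Relation: before

Answer: before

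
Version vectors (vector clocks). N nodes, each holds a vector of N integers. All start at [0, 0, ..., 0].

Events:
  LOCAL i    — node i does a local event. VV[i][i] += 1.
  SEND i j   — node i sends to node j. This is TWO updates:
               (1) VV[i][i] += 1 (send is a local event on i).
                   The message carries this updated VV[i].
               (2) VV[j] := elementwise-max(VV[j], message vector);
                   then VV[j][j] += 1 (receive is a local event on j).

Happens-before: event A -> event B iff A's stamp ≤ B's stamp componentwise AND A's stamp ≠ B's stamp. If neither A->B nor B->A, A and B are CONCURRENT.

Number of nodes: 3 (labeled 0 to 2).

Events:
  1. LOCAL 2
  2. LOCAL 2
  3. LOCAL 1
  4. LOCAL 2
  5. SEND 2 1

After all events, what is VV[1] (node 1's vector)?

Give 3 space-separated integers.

Initial: VV[0]=[0, 0, 0]
Initial: VV[1]=[0, 0, 0]
Initial: VV[2]=[0, 0, 0]
Event 1: LOCAL 2: VV[2][2]++ -> VV[2]=[0, 0, 1]
Event 2: LOCAL 2: VV[2][2]++ -> VV[2]=[0, 0, 2]
Event 3: LOCAL 1: VV[1][1]++ -> VV[1]=[0, 1, 0]
Event 4: LOCAL 2: VV[2][2]++ -> VV[2]=[0, 0, 3]
Event 5: SEND 2->1: VV[2][2]++ -> VV[2]=[0, 0, 4], msg_vec=[0, 0, 4]; VV[1]=max(VV[1],msg_vec) then VV[1][1]++ -> VV[1]=[0, 2, 4]
Final vectors: VV[0]=[0, 0, 0]; VV[1]=[0, 2, 4]; VV[2]=[0, 0, 4]

Answer: 0 2 4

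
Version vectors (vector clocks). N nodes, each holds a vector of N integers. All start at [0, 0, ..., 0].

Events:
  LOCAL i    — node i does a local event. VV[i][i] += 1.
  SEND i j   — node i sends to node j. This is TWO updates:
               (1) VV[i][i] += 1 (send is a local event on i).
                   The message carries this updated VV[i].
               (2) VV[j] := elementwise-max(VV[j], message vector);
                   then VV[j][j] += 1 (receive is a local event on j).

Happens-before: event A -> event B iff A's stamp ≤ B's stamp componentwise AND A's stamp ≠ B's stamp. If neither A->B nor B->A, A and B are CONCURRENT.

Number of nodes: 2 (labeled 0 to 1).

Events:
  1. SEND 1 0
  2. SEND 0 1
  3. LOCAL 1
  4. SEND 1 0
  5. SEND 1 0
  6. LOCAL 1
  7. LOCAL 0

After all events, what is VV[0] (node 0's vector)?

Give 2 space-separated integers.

Answer: 5 5

Derivation:
Initial: VV[0]=[0, 0]
Initial: VV[1]=[0, 0]
Event 1: SEND 1->0: VV[1][1]++ -> VV[1]=[0, 1], msg_vec=[0, 1]; VV[0]=max(VV[0],msg_vec) then VV[0][0]++ -> VV[0]=[1, 1]
Event 2: SEND 0->1: VV[0][0]++ -> VV[0]=[2, 1], msg_vec=[2, 1]; VV[1]=max(VV[1],msg_vec) then VV[1][1]++ -> VV[1]=[2, 2]
Event 3: LOCAL 1: VV[1][1]++ -> VV[1]=[2, 3]
Event 4: SEND 1->0: VV[1][1]++ -> VV[1]=[2, 4], msg_vec=[2, 4]; VV[0]=max(VV[0],msg_vec) then VV[0][0]++ -> VV[0]=[3, 4]
Event 5: SEND 1->0: VV[1][1]++ -> VV[1]=[2, 5], msg_vec=[2, 5]; VV[0]=max(VV[0],msg_vec) then VV[0][0]++ -> VV[0]=[4, 5]
Event 6: LOCAL 1: VV[1][1]++ -> VV[1]=[2, 6]
Event 7: LOCAL 0: VV[0][0]++ -> VV[0]=[5, 5]
Final vectors: VV[0]=[5, 5]; VV[1]=[2, 6]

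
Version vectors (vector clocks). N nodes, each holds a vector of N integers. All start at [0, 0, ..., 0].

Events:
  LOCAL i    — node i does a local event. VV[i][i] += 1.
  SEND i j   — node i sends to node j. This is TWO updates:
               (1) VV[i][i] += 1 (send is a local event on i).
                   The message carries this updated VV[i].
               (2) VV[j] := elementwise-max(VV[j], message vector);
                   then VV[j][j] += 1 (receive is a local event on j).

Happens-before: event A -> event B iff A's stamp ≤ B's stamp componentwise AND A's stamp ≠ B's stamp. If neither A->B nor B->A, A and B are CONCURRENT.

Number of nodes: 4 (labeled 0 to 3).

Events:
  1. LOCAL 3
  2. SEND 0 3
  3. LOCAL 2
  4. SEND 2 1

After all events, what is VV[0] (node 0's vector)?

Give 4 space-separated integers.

Initial: VV[0]=[0, 0, 0, 0]
Initial: VV[1]=[0, 0, 0, 0]
Initial: VV[2]=[0, 0, 0, 0]
Initial: VV[3]=[0, 0, 0, 0]
Event 1: LOCAL 3: VV[3][3]++ -> VV[3]=[0, 0, 0, 1]
Event 2: SEND 0->3: VV[0][0]++ -> VV[0]=[1, 0, 0, 0], msg_vec=[1, 0, 0, 0]; VV[3]=max(VV[3],msg_vec) then VV[3][3]++ -> VV[3]=[1, 0, 0, 2]
Event 3: LOCAL 2: VV[2][2]++ -> VV[2]=[0, 0, 1, 0]
Event 4: SEND 2->1: VV[2][2]++ -> VV[2]=[0, 0, 2, 0], msg_vec=[0, 0, 2, 0]; VV[1]=max(VV[1],msg_vec) then VV[1][1]++ -> VV[1]=[0, 1, 2, 0]
Final vectors: VV[0]=[1, 0, 0, 0]; VV[1]=[0, 1, 2, 0]; VV[2]=[0, 0, 2, 0]; VV[3]=[1, 0, 0, 2]

Answer: 1 0 0 0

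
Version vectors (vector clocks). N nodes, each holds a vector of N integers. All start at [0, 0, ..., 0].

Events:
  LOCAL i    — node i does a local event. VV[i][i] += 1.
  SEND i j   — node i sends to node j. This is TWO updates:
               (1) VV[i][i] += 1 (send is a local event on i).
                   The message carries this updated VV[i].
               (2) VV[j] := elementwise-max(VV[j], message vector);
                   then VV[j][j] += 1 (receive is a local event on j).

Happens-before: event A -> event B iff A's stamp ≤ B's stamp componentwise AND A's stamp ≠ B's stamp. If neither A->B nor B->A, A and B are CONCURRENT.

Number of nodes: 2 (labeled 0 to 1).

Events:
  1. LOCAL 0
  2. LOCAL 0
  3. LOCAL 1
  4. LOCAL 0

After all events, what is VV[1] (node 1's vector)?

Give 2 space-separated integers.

Answer: 0 1

Derivation:
Initial: VV[0]=[0, 0]
Initial: VV[1]=[0, 0]
Event 1: LOCAL 0: VV[0][0]++ -> VV[0]=[1, 0]
Event 2: LOCAL 0: VV[0][0]++ -> VV[0]=[2, 0]
Event 3: LOCAL 1: VV[1][1]++ -> VV[1]=[0, 1]
Event 4: LOCAL 0: VV[0][0]++ -> VV[0]=[3, 0]
Final vectors: VV[0]=[3, 0]; VV[1]=[0, 1]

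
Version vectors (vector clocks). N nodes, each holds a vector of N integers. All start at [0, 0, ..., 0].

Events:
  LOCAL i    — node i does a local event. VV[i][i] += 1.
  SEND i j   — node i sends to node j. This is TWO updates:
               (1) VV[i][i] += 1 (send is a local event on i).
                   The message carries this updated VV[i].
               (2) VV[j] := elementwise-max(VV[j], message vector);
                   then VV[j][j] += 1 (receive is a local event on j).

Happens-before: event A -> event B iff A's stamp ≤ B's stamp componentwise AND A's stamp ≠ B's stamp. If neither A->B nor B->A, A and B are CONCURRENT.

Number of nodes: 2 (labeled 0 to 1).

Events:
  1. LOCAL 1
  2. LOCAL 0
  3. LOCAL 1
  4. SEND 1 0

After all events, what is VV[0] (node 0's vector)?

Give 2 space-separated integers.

Answer: 2 3

Derivation:
Initial: VV[0]=[0, 0]
Initial: VV[1]=[0, 0]
Event 1: LOCAL 1: VV[1][1]++ -> VV[1]=[0, 1]
Event 2: LOCAL 0: VV[0][0]++ -> VV[0]=[1, 0]
Event 3: LOCAL 1: VV[1][1]++ -> VV[1]=[0, 2]
Event 4: SEND 1->0: VV[1][1]++ -> VV[1]=[0, 3], msg_vec=[0, 3]; VV[0]=max(VV[0],msg_vec) then VV[0][0]++ -> VV[0]=[2, 3]
Final vectors: VV[0]=[2, 3]; VV[1]=[0, 3]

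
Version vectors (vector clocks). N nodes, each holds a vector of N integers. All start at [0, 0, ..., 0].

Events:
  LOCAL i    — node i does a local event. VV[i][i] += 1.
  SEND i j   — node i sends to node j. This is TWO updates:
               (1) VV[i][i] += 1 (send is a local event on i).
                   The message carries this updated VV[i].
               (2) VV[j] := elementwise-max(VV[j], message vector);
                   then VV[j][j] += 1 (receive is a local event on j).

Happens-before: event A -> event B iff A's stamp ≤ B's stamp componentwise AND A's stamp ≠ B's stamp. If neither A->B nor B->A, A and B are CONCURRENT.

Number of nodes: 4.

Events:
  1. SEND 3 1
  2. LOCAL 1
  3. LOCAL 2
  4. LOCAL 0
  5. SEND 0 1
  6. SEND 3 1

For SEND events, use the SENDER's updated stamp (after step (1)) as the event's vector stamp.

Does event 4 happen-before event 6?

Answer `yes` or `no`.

Initial: VV[0]=[0, 0, 0, 0]
Initial: VV[1]=[0, 0, 0, 0]
Initial: VV[2]=[0, 0, 0, 0]
Initial: VV[3]=[0, 0, 0, 0]
Event 1: SEND 3->1: VV[3][3]++ -> VV[3]=[0, 0, 0, 1], msg_vec=[0, 0, 0, 1]; VV[1]=max(VV[1],msg_vec) then VV[1][1]++ -> VV[1]=[0, 1, 0, 1]
Event 2: LOCAL 1: VV[1][1]++ -> VV[1]=[0, 2, 0, 1]
Event 3: LOCAL 2: VV[2][2]++ -> VV[2]=[0, 0, 1, 0]
Event 4: LOCAL 0: VV[0][0]++ -> VV[0]=[1, 0, 0, 0]
Event 5: SEND 0->1: VV[0][0]++ -> VV[0]=[2, 0, 0, 0], msg_vec=[2, 0, 0, 0]; VV[1]=max(VV[1],msg_vec) then VV[1][1]++ -> VV[1]=[2, 3, 0, 1]
Event 6: SEND 3->1: VV[3][3]++ -> VV[3]=[0, 0, 0, 2], msg_vec=[0, 0, 0, 2]; VV[1]=max(VV[1],msg_vec) then VV[1][1]++ -> VV[1]=[2, 4, 0, 2]
Event 4 stamp: [1, 0, 0, 0]
Event 6 stamp: [0, 0, 0, 2]
[1, 0, 0, 0] <= [0, 0, 0, 2]? False. Equal? False. Happens-before: False

Answer: no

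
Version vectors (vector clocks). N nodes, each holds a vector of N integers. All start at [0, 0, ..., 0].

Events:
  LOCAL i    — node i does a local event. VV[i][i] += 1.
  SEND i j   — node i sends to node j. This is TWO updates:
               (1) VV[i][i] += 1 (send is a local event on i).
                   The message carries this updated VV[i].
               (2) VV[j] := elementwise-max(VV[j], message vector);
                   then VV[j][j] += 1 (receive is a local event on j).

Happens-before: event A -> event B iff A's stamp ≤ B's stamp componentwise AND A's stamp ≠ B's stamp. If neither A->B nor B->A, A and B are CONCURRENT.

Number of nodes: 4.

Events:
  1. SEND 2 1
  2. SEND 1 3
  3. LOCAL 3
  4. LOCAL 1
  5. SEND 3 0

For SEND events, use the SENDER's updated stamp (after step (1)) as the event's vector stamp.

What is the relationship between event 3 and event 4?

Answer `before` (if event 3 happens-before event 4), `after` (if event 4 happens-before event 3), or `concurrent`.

Answer: concurrent

Derivation:
Initial: VV[0]=[0, 0, 0, 0]
Initial: VV[1]=[0, 0, 0, 0]
Initial: VV[2]=[0, 0, 0, 0]
Initial: VV[3]=[0, 0, 0, 0]
Event 1: SEND 2->1: VV[2][2]++ -> VV[2]=[0, 0, 1, 0], msg_vec=[0, 0, 1, 0]; VV[1]=max(VV[1],msg_vec) then VV[1][1]++ -> VV[1]=[0, 1, 1, 0]
Event 2: SEND 1->3: VV[1][1]++ -> VV[1]=[0, 2, 1, 0], msg_vec=[0, 2, 1, 0]; VV[3]=max(VV[3],msg_vec) then VV[3][3]++ -> VV[3]=[0, 2, 1, 1]
Event 3: LOCAL 3: VV[3][3]++ -> VV[3]=[0, 2, 1, 2]
Event 4: LOCAL 1: VV[1][1]++ -> VV[1]=[0, 3, 1, 0]
Event 5: SEND 3->0: VV[3][3]++ -> VV[3]=[0, 2, 1, 3], msg_vec=[0, 2, 1, 3]; VV[0]=max(VV[0],msg_vec) then VV[0][0]++ -> VV[0]=[1, 2, 1, 3]
Event 3 stamp: [0, 2, 1, 2]
Event 4 stamp: [0, 3, 1, 0]
[0, 2, 1, 2] <= [0, 3, 1, 0]? False
[0, 3, 1, 0] <= [0, 2, 1, 2]? False
Relation: concurrent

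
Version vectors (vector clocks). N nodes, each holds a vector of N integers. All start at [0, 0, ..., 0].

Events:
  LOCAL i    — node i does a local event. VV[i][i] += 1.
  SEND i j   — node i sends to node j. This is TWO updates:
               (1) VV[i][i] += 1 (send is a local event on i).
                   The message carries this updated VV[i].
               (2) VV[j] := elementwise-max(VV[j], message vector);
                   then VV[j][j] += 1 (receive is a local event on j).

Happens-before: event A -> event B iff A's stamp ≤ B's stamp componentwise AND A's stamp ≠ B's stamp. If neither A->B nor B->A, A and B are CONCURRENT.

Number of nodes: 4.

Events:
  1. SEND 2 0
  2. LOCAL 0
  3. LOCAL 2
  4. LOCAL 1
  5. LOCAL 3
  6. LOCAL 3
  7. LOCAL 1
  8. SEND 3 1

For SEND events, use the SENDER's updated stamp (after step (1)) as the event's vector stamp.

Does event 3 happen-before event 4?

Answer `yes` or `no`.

Answer: no

Derivation:
Initial: VV[0]=[0, 0, 0, 0]
Initial: VV[1]=[0, 0, 0, 0]
Initial: VV[2]=[0, 0, 0, 0]
Initial: VV[3]=[0, 0, 0, 0]
Event 1: SEND 2->0: VV[2][2]++ -> VV[2]=[0, 0, 1, 0], msg_vec=[0, 0, 1, 0]; VV[0]=max(VV[0],msg_vec) then VV[0][0]++ -> VV[0]=[1, 0, 1, 0]
Event 2: LOCAL 0: VV[0][0]++ -> VV[0]=[2, 0, 1, 0]
Event 3: LOCAL 2: VV[2][2]++ -> VV[2]=[0, 0, 2, 0]
Event 4: LOCAL 1: VV[1][1]++ -> VV[1]=[0, 1, 0, 0]
Event 5: LOCAL 3: VV[3][3]++ -> VV[3]=[0, 0, 0, 1]
Event 6: LOCAL 3: VV[3][3]++ -> VV[3]=[0, 0, 0, 2]
Event 7: LOCAL 1: VV[1][1]++ -> VV[1]=[0, 2, 0, 0]
Event 8: SEND 3->1: VV[3][3]++ -> VV[3]=[0, 0, 0, 3], msg_vec=[0, 0, 0, 3]; VV[1]=max(VV[1],msg_vec) then VV[1][1]++ -> VV[1]=[0, 3, 0, 3]
Event 3 stamp: [0, 0, 2, 0]
Event 4 stamp: [0, 1, 0, 0]
[0, 0, 2, 0] <= [0, 1, 0, 0]? False. Equal? False. Happens-before: False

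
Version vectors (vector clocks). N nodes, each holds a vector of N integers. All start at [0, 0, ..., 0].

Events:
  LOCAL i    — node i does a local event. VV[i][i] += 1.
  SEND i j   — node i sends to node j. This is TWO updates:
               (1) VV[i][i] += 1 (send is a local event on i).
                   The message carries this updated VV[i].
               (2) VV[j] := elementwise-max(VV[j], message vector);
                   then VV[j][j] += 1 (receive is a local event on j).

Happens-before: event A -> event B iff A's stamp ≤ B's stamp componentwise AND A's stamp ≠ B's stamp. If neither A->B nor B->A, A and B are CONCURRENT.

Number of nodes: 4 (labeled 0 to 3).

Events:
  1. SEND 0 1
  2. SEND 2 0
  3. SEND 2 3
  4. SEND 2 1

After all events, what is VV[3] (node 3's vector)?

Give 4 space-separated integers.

Answer: 0 0 2 1

Derivation:
Initial: VV[0]=[0, 0, 0, 0]
Initial: VV[1]=[0, 0, 0, 0]
Initial: VV[2]=[0, 0, 0, 0]
Initial: VV[3]=[0, 0, 0, 0]
Event 1: SEND 0->1: VV[0][0]++ -> VV[0]=[1, 0, 0, 0], msg_vec=[1, 0, 0, 0]; VV[1]=max(VV[1],msg_vec) then VV[1][1]++ -> VV[1]=[1, 1, 0, 0]
Event 2: SEND 2->0: VV[2][2]++ -> VV[2]=[0, 0, 1, 0], msg_vec=[0, 0, 1, 0]; VV[0]=max(VV[0],msg_vec) then VV[0][0]++ -> VV[0]=[2, 0, 1, 0]
Event 3: SEND 2->3: VV[2][2]++ -> VV[2]=[0, 0, 2, 0], msg_vec=[0, 0, 2, 0]; VV[3]=max(VV[3],msg_vec) then VV[3][3]++ -> VV[3]=[0, 0, 2, 1]
Event 4: SEND 2->1: VV[2][2]++ -> VV[2]=[0, 0, 3, 0], msg_vec=[0, 0, 3, 0]; VV[1]=max(VV[1],msg_vec) then VV[1][1]++ -> VV[1]=[1, 2, 3, 0]
Final vectors: VV[0]=[2, 0, 1, 0]; VV[1]=[1, 2, 3, 0]; VV[2]=[0, 0, 3, 0]; VV[3]=[0, 0, 2, 1]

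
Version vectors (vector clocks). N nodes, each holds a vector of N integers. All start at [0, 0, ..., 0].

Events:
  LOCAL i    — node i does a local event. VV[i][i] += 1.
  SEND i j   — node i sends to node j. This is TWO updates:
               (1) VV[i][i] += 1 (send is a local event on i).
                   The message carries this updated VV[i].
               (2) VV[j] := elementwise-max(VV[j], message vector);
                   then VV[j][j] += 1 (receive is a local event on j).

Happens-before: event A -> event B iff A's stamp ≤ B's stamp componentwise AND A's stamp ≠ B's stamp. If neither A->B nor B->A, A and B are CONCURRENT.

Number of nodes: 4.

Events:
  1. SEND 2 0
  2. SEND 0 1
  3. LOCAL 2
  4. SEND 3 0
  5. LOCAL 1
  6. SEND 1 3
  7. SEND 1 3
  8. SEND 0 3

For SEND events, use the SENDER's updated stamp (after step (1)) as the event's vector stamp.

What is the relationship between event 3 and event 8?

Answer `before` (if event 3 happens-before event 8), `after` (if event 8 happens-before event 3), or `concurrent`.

Initial: VV[0]=[0, 0, 0, 0]
Initial: VV[1]=[0, 0, 0, 0]
Initial: VV[2]=[0, 0, 0, 0]
Initial: VV[3]=[0, 0, 0, 0]
Event 1: SEND 2->0: VV[2][2]++ -> VV[2]=[0, 0, 1, 0], msg_vec=[0, 0, 1, 0]; VV[0]=max(VV[0],msg_vec) then VV[0][0]++ -> VV[0]=[1, 0, 1, 0]
Event 2: SEND 0->1: VV[0][0]++ -> VV[0]=[2, 0, 1, 0], msg_vec=[2, 0, 1, 0]; VV[1]=max(VV[1],msg_vec) then VV[1][1]++ -> VV[1]=[2, 1, 1, 0]
Event 3: LOCAL 2: VV[2][2]++ -> VV[2]=[0, 0, 2, 0]
Event 4: SEND 3->0: VV[3][3]++ -> VV[3]=[0, 0, 0, 1], msg_vec=[0, 0, 0, 1]; VV[0]=max(VV[0],msg_vec) then VV[0][0]++ -> VV[0]=[3, 0, 1, 1]
Event 5: LOCAL 1: VV[1][1]++ -> VV[1]=[2, 2, 1, 0]
Event 6: SEND 1->3: VV[1][1]++ -> VV[1]=[2, 3, 1, 0], msg_vec=[2, 3, 1, 0]; VV[3]=max(VV[3],msg_vec) then VV[3][3]++ -> VV[3]=[2, 3, 1, 2]
Event 7: SEND 1->3: VV[1][1]++ -> VV[1]=[2, 4, 1, 0], msg_vec=[2, 4, 1, 0]; VV[3]=max(VV[3],msg_vec) then VV[3][3]++ -> VV[3]=[2, 4, 1, 3]
Event 8: SEND 0->3: VV[0][0]++ -> VV[0]=[4, 0, 1, 1], msg_vec=[4, 0, 1, 1]; VV[3]=max(VV[3],msg_vec) then VV[3][3]++ -> VV[3]=[4, 4, 1, 4]
Event 3 stamp: [0, 0, 2, 0]
Event 8 stamp: [4, 0, 1, 1]
[0, 0, 2, 0] <= [4, 0, 1, 1]? False
[4, 0, 1, 1] <= [0, 0, 2, 0]? False
Relation: concurrent

Answer: concurrent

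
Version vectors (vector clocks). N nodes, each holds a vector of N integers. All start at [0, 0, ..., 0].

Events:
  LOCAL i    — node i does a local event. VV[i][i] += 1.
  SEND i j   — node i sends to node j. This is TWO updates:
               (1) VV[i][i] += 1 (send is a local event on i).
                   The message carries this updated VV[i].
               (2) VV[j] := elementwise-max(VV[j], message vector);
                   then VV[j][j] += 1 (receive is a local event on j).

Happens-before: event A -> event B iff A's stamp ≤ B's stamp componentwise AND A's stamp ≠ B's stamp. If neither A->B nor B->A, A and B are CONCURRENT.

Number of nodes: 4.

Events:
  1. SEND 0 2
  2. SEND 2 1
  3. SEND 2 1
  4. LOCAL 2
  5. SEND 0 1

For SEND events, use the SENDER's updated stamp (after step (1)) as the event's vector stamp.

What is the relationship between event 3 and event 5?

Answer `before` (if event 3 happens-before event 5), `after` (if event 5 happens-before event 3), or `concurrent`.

Answer: concurrent

Derivation:
Initial: VV[0]=[0, 0, 0, 0]
Initial: VV[1]=[0, 0, 0, 0]
Initial: VV[2]=[0, 0, 0, 0]
Initial: VV[3]=[0, 0, 0, 0]
Event 1: SEND 0->2: VV[0][0]++ -> VV[0]=[1, 0, 0, 0], msg_vec=[1, 0, 0, 0]; VV[2]=max(VV[2],msg_vec) then VV[2][2]++ -> VV[2]=[1, 0, 1, 0]
Event 2: SEND 2->1: VV[2][2]++ -> VV[2]=[1, 0, 2, 0], msg_vec=[1, 0, 2, 0]; VV[1]=max(VV[1],msg_vec) then VV[1][1]++ -> VV[1]=[1, 1, 2, 0]
Event 3: SEND 2->1: VV[2][2]++ -> VV[2]=[1, 0, 3, 0], msg_vec=[1, 0, 3, 0]; VV[1]=max(VV[1],msg_vec) then VV[1][1]++ -> VV[1]=[1, 2, 3, 0]
Event 4: LOCAL 2: VV[2][2]++ -> VV[2]=[1, 0, 4, 0]
Event 5: SEND 0->1: VV[0][0]++ -> VV[0]=[2, 0, 0, 0], msg_vec=[2, 0, 0, 0]; VV[1]=max(VV[1],msg_vec) then VV[1][1]++ -> VV[1]=[2, 3, 3, 0]
Event 3 stamp: [1, 0, 3, 0]
Event 5 stamp: [2, 0, 0, 0]
[1, 0, 3, 0] <= [2, 0, 0, 0]? False
[2, 0, 0, 0] <= [1, 0, 3, 0]? False
Relation: concurrent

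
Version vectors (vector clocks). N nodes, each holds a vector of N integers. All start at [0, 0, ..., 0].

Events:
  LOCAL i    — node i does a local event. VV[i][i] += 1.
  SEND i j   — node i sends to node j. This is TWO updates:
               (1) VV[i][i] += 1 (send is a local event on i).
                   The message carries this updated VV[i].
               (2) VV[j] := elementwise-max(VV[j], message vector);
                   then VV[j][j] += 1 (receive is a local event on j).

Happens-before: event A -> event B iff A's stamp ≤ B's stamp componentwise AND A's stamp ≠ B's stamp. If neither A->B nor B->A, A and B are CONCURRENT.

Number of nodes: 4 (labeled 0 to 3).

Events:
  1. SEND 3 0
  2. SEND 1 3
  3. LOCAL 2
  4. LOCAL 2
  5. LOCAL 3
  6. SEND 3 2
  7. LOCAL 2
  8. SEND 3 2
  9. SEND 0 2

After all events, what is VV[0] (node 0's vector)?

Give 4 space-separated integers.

Initial: VV[0]=[0, 0, 0, 0]
Initial: VV[1]=[0, 0, 0, 0]
Initial: VV[2]=[0, 0, 0, 0]
Initial: VV[3]=[0, 0, 0, 0]
Event 1: SEND 3->0: VV[3][3]++ -> VV[3]=[0, 0, 0, 1], msg_vec=[0, 0, 0, 1]; VV[0]=max(VV[0],msg_vec) then VV[0][0]++ -> VV[0]=[1, 0, 0, 1]
Event 2: SEND 1->3: VV[1][1]++ -> VV[1]=[0, 1, 0, 0], msg_vec=[0, 1, 0, 0]; VV[3]=max(VV[3],msg_vec) then VV[3][3]++ -> VV[3]=[0, 1, 0, 2]
Event 3: LOCAL 2: VV[2][2]++ -> VV[2]=[0, 0, 1, 0]
Event 4: LOCAL 2: VV[2][2]++ -> VV[2]=[0, 0, 2, 0]
Event 5: LOCAL 3: VV[3][3]++ -> VV[3]=[0, 1, 0, 3]
Event 6: SEND 3->2: VV[3][3]++ -> VV[3]=[0, 1, 0, 4], msg_vec=[0, 1, 0, 4]; VV[2]=max(VV[2],msg_vec) then VV[2][2]++ -> VV[2]=[0, 1, 3, 4]
Event 7: LOCAL 2: VV[2][2]++ -> VV[2]=[0, 1, 4, 4]
Event 8: SEND 3->2: VV[3][3]++ -> VV[3]=[0, 1, 0, 5], msg_vec=[0, 1, 0, 5]; VV[2]=max(VV[2],msg_vec) then VV[2][2]++ -> VV[2]=[0, 1, 5, 5]
Event 9: SEND 0->2: VV[0][0]++ -> VV[0]=[2, 0, 0, 1], msg_vec=[2, 0, 0, 1]; VV[2]=max(VV[2],msg_vec) then VV[2][2]++ -> VV[2]=[2, 1, 6, 5]
Final vectors: VV[0]=[2, 0, 0, 1]; VV[1]=[0, 1, 0, 0]; VV[2]=[2, 1, 6, 5]; VV[3]=[0, 1, 0, 5]

Answer: 2 0 0 1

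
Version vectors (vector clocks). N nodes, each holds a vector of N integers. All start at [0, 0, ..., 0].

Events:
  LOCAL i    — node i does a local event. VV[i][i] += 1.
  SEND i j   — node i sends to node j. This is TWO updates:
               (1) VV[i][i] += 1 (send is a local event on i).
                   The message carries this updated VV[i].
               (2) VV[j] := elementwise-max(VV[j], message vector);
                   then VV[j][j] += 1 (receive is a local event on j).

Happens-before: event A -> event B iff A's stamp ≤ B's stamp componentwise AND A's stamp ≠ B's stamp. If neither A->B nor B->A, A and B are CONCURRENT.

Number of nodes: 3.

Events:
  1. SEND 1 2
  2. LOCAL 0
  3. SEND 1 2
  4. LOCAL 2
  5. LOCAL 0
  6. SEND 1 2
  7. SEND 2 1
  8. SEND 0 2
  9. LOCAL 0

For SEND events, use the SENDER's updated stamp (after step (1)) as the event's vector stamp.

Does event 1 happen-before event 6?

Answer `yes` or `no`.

Initial: VV[0]=[0, 0, 0]
Initial: VV[1]=[0, 0, 0]
Initial: VV[2]=[0, 0, 0]
Event 1: SEND 1->2: VV[1][1]++ -> VV[1]=[0, 1, 0], msg_vec=[0, 1, 0]; VV[2]=max(VV[2],msg_vec) then VV[2][2]++ -> VV[2]=[0, 1, 1]
Event 2: LOCAL 0: VV[0][0]++ -> VV[0]=[1, 0, 0]
Event 3: SEND 1->2: VV[1][1]++ -> VV[1]=[0, 2, 0], msg_vec=[0, 2, 0]; VV[2]=max(VV[2],msg_vec) then VV[2][2]++ -> VV[2]=[0, 2, 2]
Event 4: LOCAL 2: VV[2][2]++ -> VV[2]=[0, 2, 3]
Event 5: LOCAL 0: VV[0][0]++ -> VV[0]=[2, 0, 0]
Event 6: SEND 1->2: VV[1][1]++ -> VV[1]=[0, 3, 0], msg_vec=[0, 3, 0]; VV[2]=max(VV[2],msg_vec) then VV[2][2]++ -> VV[2]=[0, 3, 4]
Event 7: SEND 2->1: VV[2][2]++ -> VV[2]=[0, 3, 5], msg_vec=[0, 3, 5]; VV[1]=max(VV[1],msg_vec) then VV[1][1]++ -> VV[1]=[0, 4, 5]
Event 8: SEND 0->2: VV[0][0]++ -> VV[0]=[3, 0, 0], msg_vec=[3, 0, 0]; VV[2]=max(VV[2],msg_vec) then VV[2][2]++ -> VV[2]=[3, 3, 6]
Event 9: LOCAL 0: VV[0][0]++ -> VV[0]=[4, 0, 0]
Event 1 stamp: [0, 1, 0]
Event 6 stamp: [0, 3, 0]
[0, 1, 0] <= [0, 3, 0]? True. Equal? False. Happens-before: True

Answer: yes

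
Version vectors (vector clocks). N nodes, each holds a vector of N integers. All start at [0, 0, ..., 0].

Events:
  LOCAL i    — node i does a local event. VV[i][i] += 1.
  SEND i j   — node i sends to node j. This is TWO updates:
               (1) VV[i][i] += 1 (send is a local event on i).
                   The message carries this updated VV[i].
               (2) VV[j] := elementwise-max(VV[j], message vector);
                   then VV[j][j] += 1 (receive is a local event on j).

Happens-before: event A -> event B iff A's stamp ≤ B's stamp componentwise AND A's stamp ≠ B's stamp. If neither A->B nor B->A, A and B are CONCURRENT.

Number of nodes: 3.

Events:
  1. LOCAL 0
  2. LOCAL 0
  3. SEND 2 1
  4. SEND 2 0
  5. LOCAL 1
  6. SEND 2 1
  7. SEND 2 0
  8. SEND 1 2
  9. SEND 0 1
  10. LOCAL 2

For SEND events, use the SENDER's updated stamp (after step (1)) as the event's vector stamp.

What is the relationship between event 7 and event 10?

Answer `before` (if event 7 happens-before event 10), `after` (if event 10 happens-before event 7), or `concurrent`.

Answer: before

Derivation:
Initial: VV[0]=[0, 0, 0]
Initial: VV[1]=[0, 0, 0]
Initial: VV[2]=[0, 0, 0]
Event 1: LOCAL 0: VV[0][0]++ -> VV[0]=[1, 0, 0]
Event 2: LOCAL 0: VV[0][0]++ -> VV[0]=[2, 0, 0]
Event 3: SEND 2->1: VV[2][2]++ -> VV[2]=[0, 0, 1], msg_vec=[0, 0, 1]; VV[1]=max(VV[1],msg_vec) then VV[1][1]++ -> VV[1]=[0, 1, 1]
Event 4: SEND 2->0: VV[2][2]++ -> VV[2]=[0, 0, 2], msg_vec=[0, 0, 2]; VV[0]=max(VV[0],msg_vec) then VV[0][0]++ -> VV[0]=[3, 0, 2]
Event 5: LOCAL 1: VV[1][1]++ -> VV[1]=[0, 2, 1]
Event 6: SEND 2->1: VV[2][2]++ -> VV[2]=[0, 0, 3], msg_vec=[0, 0, 3]; VV[1]=max(VV[1],msg_vec) then VV[1][1]++ -> VV[1]=[0, 3, 3]
Event 7: SEND 2->0: VV[2][2]++ -> VV[2]=[0, 0, 4], msg_vec=[0, 0, 4]; VV[0]=max(VV[0],msg_vec) then VV[0][0]++ -> VV[0]=[4, 0, 4]
Event 8: SEND 1->2: VV[1][1]++ -> VV[1]=[0, 4, 3], msg_vec=[0, 4, 3]; VV[2]=max(VV[2],msg_vec) then VV[2][2]++ -> VV[2]=[0, 4, 5]
Event 9: SEND 0->1: VV[0][0]++ -> VV[0]=[5, 0, 4], msg_vec=[5, 0, 4]; VV[1]=max(VV[1],msg_vec) then VV[1][1]++ -> VV[1]=[5, 5, 4]
Event 10: LOCAL 2: VV[2][2]++ -> VV[2]=[0, 4, 6]
Event 7 stamp: [0, 0, 4]
Event 10 stamp: [0, 4, 6]
[0, 0, 4] <= [0, 4, 6]? True
[0, 4, 6] <= [0, 0, 4]? False
Relation: before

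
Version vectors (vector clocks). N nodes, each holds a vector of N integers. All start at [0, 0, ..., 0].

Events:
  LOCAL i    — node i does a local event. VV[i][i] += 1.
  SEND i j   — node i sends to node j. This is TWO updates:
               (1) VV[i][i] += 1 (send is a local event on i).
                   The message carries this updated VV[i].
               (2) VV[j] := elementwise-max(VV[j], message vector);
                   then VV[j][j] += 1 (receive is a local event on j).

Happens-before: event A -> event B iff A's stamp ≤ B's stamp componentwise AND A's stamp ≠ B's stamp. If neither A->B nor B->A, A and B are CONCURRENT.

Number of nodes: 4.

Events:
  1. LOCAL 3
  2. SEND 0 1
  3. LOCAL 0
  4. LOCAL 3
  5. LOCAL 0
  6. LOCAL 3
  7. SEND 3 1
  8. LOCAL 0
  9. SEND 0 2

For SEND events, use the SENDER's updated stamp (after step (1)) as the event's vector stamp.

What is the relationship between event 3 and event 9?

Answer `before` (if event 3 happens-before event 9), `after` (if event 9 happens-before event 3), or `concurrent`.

Initial: VV[0]=[0, 0, 0, 0]
Initial: VV[1]=[0, 0, 0, 0]
Initial: VV[2]=[0, 0, 0, 0]
Initial: VV[3]=[0, 0, 0, 0]
Event 1: LOCAL 3: VV[3][3]++ -> VV[3]=[0, 0, 0, 1]
Event 2: SEND 0->1: VV[0][0]++ -> VV[0]=[1, 0, 0, 0], msg_vec=[1, 0, 0, 0]; VV[1]=max(VV[1],msg_vec) then VV[1][1]++ -> VV[1]=[1, 1, 0, 0]
Event 3: LOCAL 0: VV[0][0]++ -> VV[0]=[2, 0, 0, 0]
Event 4: LOCAL 3: VV[3][3]++ -> VV[3]=[0, 0, 0, 2]
Event 5: LOCAL 0: VV[0][0]++ -> VV[0]=[3, 0, 0, 0]
Event 6: LOCAL 3: VV[3][3]++ -> VV[3]=[0, 0, 0, 3]
Event 7: SEND 3->1: VV[3][3]++ -> VV[3]=[0, 0, 0, 4], msg_vec=[0, 0, 0, 4]; VV[1]=max(VV[1],msg_vec) then VV[1][1]++ -> VV[1]=[1, 2, 0, 4]
Event 8: LOCAL 0: VV[0][0]++ -> VV[0]=[4, 0, 0, 0]
Event 9: SEND 0->2: VV[0][0]++ -> VV[0]=[5, 0, 0, 0], msg_vec=[5, 0, 0, 0]; VV[2]=max(VV[2],msg_vec) then VV[2][2]++ -> VV[2]=[5, 0, 1, 0]
Event 3 stamp: [2, 0, 0, 0]
Event 9 stamp: [5, 0, 0, 0]
[2, 0, 0, 0] <= [5, 0, 0, 0]? True
[5, 0, 0, 0] <= [2, 0, 0, 0]? False
Relation: before

Answer: before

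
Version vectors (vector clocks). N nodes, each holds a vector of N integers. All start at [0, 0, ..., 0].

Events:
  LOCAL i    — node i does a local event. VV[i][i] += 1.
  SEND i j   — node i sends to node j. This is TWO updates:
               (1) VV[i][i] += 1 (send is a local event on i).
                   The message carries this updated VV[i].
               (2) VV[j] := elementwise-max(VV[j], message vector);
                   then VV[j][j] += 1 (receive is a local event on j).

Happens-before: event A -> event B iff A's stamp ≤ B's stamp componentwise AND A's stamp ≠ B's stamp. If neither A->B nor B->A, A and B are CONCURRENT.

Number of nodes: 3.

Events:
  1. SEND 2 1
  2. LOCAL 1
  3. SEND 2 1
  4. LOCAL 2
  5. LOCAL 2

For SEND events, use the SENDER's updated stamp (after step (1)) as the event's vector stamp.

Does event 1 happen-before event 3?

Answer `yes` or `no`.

Initial: VV[0]=[0, 0, 0]
Initial: VV[1]=[0, 0, 0]
Initial: VV[2]=[0, 0, 0]
Event 1: SEND 2->1: VV[2][2]++ -> VV[2]=[0, 0, 1], msg_vec=[0, 0, 1]; VV[1]=max(VV[1],msg_vec) then VV[1][1]++ -> VV[1]=[0, 1, 1]
Event 2: LOCAL 1: VV[1][1]++ -> VV[1]=[0, 2, 1]
Event 3: SEND 2->1: VV[2][2]++ -> VV[2]=[0, 0, 2], msg_vec=[0, 0, 2]; VV[1]=max(VV[1],msg_vec) then VV[1][1]++ -> VV[1]=[0, 3, 2]
Event 4: LOCAL 2: VV[2][2]++ -> VV[2]=[0, 0, 3]
Event 5: LOCAL 2: VV[2][2]++ -> VV[2]=[0, 0, 4]
Event 1 stamp: [0, 0, 1]
Event 3 stamp: [0, 0, 2]
[0, 0, 1] <= [0, 0, 2]? True. Equal? False. Happens-before: True

Answer: yes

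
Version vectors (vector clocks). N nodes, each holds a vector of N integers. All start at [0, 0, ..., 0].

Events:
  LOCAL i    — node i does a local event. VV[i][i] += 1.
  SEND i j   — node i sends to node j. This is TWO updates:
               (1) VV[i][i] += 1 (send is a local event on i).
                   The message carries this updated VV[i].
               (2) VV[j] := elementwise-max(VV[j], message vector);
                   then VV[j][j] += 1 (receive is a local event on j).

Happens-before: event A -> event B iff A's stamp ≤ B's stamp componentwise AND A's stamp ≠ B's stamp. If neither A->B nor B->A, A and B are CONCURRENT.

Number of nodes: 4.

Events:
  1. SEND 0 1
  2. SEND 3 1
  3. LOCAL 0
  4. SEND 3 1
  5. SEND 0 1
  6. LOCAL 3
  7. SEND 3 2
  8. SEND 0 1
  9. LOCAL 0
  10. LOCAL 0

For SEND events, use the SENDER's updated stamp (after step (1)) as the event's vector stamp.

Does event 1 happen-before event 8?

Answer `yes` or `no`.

Initial: VV[0]=[0, 0, 0, 0]
Initial: VV[1]=[0, 0, 0, 0]
Initial: VV[2]=[0, 0, 0, 0]
Initial: VV[3]=[0, 0, 0, 0]
Event 1: SEND 0->1: VV[0][0]++ -> VV[0]=[1, 0, 0, 0], msg_vec=[1, 0, 0, 0]; VV[1]=max(VV[1],msg_vec) then VV[1][1]++ -> VV[1]=[1, 1, 0, 0]
Event 2: SEND 3->1: VV[3][3]++ -> VV[3]=[0, 0, 0, 1], msg_vec=[0, 0, 0, 1]; VV[1]=max(VV[1],msg_vec) then VV[1][1]++ -> VV[1]=[1, 2, 0, 1]
Event 3: LOCAL 0: VV[0][0]++ -> VV[0]=[2, 0, 0, 0]
Event 4: SEND 3->1: VV[3][3]++ -> VV[3]=[0, 0, 0, 2], msg_vec=[0, 0, 0, 2]; VV[1]=max(VV[1],msg_vec) then VV[1][1]++ -> VV[1]=[1, 3, 0, 2]
Event 5: SEND 0->1: VV[0][0]++ -> VV[0]=[3, 0, 0, 0], msg_vec=[3, 0, 0, 0]; VV[1]=max(VV[1],msg_vec) then VV[1][1]++ -> VV[1]=[3, 4, 0, 2]
Event 6: LOCAL 3: VV[3][3]++ -> VV[3]=[0, 0, 0, 3]
Event 7: SEND 3->2: VV[3][3]++ -> VV[3]=[0, 0, 0, 4], msg_vec=[0, 0, 0, 4]; VV[2]=max(VV[2],msg_vec) then VV[2][2]++ -> VV[2]=[0, 0, 1, 4]
Event 8: SEND 0->1: VV[0][0]++ -> VV[0]=[4, 0, 0, 0], msg_vec=[4, 0, 0, 0]; VV[1]=max(VV[1],msg_vec) then VV[1][1]++ -> VV[1]=[4, 5, 0, 2]
Event 9: LOCAL 0: VV[0][0]++ -> VV[0]=[5, 0, 0, 0]
Event 10: LOCAL 0: VV[0][0]++ -> VV[0]=[6, 0, 0, 0]
Event 1 stamp: [1, 0, 0, 0]
Event 8 stamp: [4, 0, 0, 0]
[1, 0, 0, 0] <= [4, 0, 0, 0]? True. Equal? False. Happens-before: True

Answer: yes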